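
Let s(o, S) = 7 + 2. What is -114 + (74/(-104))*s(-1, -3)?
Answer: -6261/52 ≈ -120.40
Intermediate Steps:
s(o, S) = 9
-114 + (74/(-104))*s(-1, -3) = -114 + (74/(-104))*9 = -114 + (74*(-1/104))*9 = -114 - 37/52*9 = -114 - 333/52 = -6261/52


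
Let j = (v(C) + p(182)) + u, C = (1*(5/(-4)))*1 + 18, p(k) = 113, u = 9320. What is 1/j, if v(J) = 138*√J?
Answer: 9433/88662502 - 69*√67/88662502 ≈ 0.00010002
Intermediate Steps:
C = 67/4 (C = (1*(5*(-¼)))*1 + 18 = (1*(-5/4))*1 + 18 = -5/4*1 + 18 = -5/4 + 18 = 67/4 ≈ 16.750)
j = 9433 + 69*√67 (j = (138*√(67/4) + 113) + 9320 = (138*(√67/2) + 113) + 9320 = (69*√67 + 113) + 9320 = (113 + 69*√67) + 9320 = 9433 + 69*√67 ≈ 9997.8)
1/j = 1/(9433 + 69*√67)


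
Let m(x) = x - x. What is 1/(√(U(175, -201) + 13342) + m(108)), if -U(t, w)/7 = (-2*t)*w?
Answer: -I*√119777/239554 ≈ -0.0014447*I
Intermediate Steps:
U(t, w) = 14*t*w (U(t, w) = -7*(-2*t)*w = -(-14)*t*w = 14*t*w)
m(x) = 0
1/(√(U(175, -201) + 13342) + m(108)) = 1/(√(14*175*(-201) + 13342) + 0) = 1/(√(-492450 + 13342) + 0) = 1/(√(-479108) + 0) = 1/(2*I*√119777 + 0) = 1/(2*I*√119777) = -I*√119777/239554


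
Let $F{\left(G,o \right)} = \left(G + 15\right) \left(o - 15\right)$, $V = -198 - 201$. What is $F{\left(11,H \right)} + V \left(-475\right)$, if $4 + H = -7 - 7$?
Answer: $188667$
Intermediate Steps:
$V = -399$ ($V = -198 - 201 = -399$)
$H = -18$ ($H = -4 - 14 = -18$)
$F{\left(G,o \right)} = \left(-15 + o\right) \left(15 + G\right)$ ($F{\left(G,o \right)} = \left(15 + G\right) \left(-15 + o\right) = \left(-15 + o\right) \left(15 + G\right)$)
$F{\left(11,H \right)} + V \left(-475\right) = \left(-225 - 165 + 15 \left(-18\right) + 11 \left(-18\right)\right) - -189525 = \left(-225 - 165 - 270 - 198\right) + 189525 = -858 + 189525 = 188667$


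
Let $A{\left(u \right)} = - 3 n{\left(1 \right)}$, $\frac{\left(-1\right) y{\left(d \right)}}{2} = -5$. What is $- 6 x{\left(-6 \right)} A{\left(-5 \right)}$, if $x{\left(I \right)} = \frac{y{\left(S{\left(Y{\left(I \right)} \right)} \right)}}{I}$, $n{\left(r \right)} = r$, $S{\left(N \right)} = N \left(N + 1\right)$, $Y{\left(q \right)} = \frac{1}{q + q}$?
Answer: $-30$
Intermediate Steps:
$Y{\left(q \right)} = \frac{1}{2 q}$
$S{\left(N \right)} = N \left(1 + N\right)$
$y{\left(d \right)} = 10$ ($y{\left(d \right)} = \left(-2\right) \left(-5\right) = 10$)
$x{\left(I \right)} = \frac{10}{I}$
$A{\left(u \right)} = -3$ ($A{\left(u \right)} = \left(-3\right) 1 = -3$)
$- 6 x{\left(-6 \right)} A{\left(-5 \right)} = - 6 \frac{10}{-6} \left(-3\right) = - 6 \cdot 10 \left(- \frac{1}{6}\right) \left(-3\right) = \left(-6\right) \left(- \frac{5}{3}\right) \left(-3\right) = 10 \left(-3\right) = -30$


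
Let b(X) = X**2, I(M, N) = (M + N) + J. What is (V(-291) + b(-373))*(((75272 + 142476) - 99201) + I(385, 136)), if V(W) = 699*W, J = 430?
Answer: -7681331440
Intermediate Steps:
I(M, N) = 430 + M + N (I(M, N) = (M + N) + 430 = 430 + M + N)
(V(-291) + b(-373))*(((75272 + 142476) - 99201) + I(385, 136)) = (699*(-291) + (-373)**2)*(((75272 + 142476) - 99201) + (430 + 385 + 136)) = (-203409 + 139129)*((217748 - 99201) + 951) = -64280*(118547 + 951) = -64280*119498 = -7681331440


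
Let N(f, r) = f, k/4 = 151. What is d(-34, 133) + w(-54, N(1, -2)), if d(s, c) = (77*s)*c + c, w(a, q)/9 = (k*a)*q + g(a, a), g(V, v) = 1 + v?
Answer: -642082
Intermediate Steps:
k = 604 (k = 4*151 = 604)
w(a, q) = 9 + 9*a + 5436*a*q (w(a, q) = 9*((604*a)*q + (1 + a)) = 9*(604*a*q + (1 + a)) = 9*(1 + a + 604*a*q) = 9 + 9*a + 5436*a*q)
d(s, c) = c + 77*c*s (d(s, c) = 77*c*s + c = c + 77*c*s)
d(-34, 133) + w(-54, N(1, -2)) = 133*(1 + 77*(-34)) + (9 + 9*(-54) + 5436*(-54)*1) = 133*(1 - 2618) + (9 - 486 - 293544) = 133*(-2617) - 294021 = -348061 - 294021 = -642082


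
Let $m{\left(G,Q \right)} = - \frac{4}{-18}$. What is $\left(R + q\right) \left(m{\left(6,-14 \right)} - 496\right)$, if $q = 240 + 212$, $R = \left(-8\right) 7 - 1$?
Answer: $- \frac{1762490}{9} \approx -1.9583 \cdot 10^{5}$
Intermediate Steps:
$R = -57$ ($R = -56 - 1 = -57$)
$q = 452$
$m{\left(G,Q \right)} = \frac{2}{9}$ ($m{\left(G,Q \right)} = \left(-4\right) \left(- \frac{1}{18}\right) = \frac{2}{9}$)
$\left(R + q\right) \left(m{\left(6,-14 \right)} - 496\right) = \left(-57 + 452\right) \left(\frac{2}{9} - 496\right) = 395 \left(- \frac{4462}{9}\right) = - \frac{1762490}{9}$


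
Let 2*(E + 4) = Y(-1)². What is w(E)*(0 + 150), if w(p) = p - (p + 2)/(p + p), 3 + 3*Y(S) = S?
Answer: -20725/42 ≈ -493.45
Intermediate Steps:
Y(S) = -1 + S/3
E = -28/9 (E = -4 + (-1 + (⅓)*(-1))²/2 = -4 + (-1 - ⅓)²/2 = -4 + (-4/3)²/2 = -4 + (½)*(16/9) = -4 + 8/9 = -28/9 ≈ -3.1111)
w(p) = p - (2 + p)/(2*p)
w(E)*(0 + 150) = (-½ - 28/9 - 1/(-28/9))*(0 + 150) = (-½ - 28/9 - 1*(-9/28))*150 = (-½ - 28/9 + 9/28)*150 = -829/252*150 = -20725/42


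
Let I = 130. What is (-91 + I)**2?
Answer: 1521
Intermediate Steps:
(-91 + I)**2 = (-91 + 130)**2 = 39**2 = 1521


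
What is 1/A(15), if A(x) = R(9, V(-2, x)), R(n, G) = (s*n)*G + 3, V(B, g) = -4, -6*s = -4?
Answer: -1/21 ≈ -0.047619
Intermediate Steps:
s = ⅔ (s = -⅙*(-4) = ⅔ ≈ 0.66667)
R(n, G) = 3 + 2*G*n/3 (R(n, G) = (2*n/3)*G + 3 = 2*G*n/3 + 3 = 3 + 2*G*n/3)
A(x) = -21 (A(x) = 3 + (⅔)*(-4)*9 = 3 - 24 = -21)
1/A(15) = 1/(-21) = -1/21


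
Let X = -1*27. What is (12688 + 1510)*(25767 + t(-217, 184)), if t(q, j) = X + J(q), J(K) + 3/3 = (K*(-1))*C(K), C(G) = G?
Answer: -303127300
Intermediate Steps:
J(K) = -1 - K² (J(K) = -1 + (K*(-1))*K = -1 + (-K)*K = -1 - K²)
X = -27
t(q, j) = -28 - q² (t(q, j) = -27 + (-1 - q²) = -28 - q²)
(12688 + 1510)*(25767 + t(-217, 184)) = (12688 + 1510)*(25767 + (-28 - 1*(-217)²)) = 14198*(25767 + (-28 - 1*47089)) = 14198*(25767 + (-28 - 47089)) = 14198*(25767 - 47117) = 14198*(-21350) = -303127300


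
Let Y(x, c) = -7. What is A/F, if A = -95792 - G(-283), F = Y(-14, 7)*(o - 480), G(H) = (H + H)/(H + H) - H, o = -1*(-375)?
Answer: -96076/735 ≈ -130.72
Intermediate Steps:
o = 375
G(H) = 1 - H (G(H) = (2*H)/((2*H)) - H = (2*H)*(1/(2*H)) - H = 1 - H)
F = 735 (F = -7*(375 - 480) = -7*(-105) = 735)
A = -96076 (A = -95792 - (1 - 1*(-283)) = -95792 - (1 + 283) = -95792 - 1*284 = -95792 - 284 = -96076)
A/F = -96076/735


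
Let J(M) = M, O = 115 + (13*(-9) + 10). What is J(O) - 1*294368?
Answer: -294360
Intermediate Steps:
O = 8 (O = 115 + (-117 + 10) = 115 - 107 = 8)
J(O) - 1*294368 = 8 - 1*294368 = 8 - 294368 = -294360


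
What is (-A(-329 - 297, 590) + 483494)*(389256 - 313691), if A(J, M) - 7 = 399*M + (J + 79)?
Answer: 18787272560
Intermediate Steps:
A(J, M) = 86 + J + 399*M (A(J, M) = 7 + (399*M + (J + 79)) = 7 + (399*M + (79 + J)) = 7 + (79 + J + 399*M) = 86 + J + 399*M)
(-A(-329 - 297, 590) + 483494)*(389256 - 313691) = (-(86 + (-329 - 297) + 399*590) + 483494)*(389256 - 313691) = (-(86 - 626 + 235410) + 483494)*75565 = (-1*234870 + 483494)*75565 = (-234870 + 483494)*75565 = 248624*75565 = 18787272560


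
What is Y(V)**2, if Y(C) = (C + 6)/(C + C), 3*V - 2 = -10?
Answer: 25/64 ≈ 0.39063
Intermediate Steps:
V = -8/3 (V = 2/3 + (1/3)*(-10) = 2/3 - 10/3 = -8/3 ≈ -2.6667)
Y(C) = (6 + C)/(2*C) (Y(C) = (6 + C)/((2*C)) = (6 + C)*(1/(2*C)) = (6 + C)/(2*C))
Y(V)**2 = ((6 - 8/3)/(2*(-8/3)))**2 = ((1/2)*(-3/8)*(10/3))**2 = (-5/8)**2 = 25/64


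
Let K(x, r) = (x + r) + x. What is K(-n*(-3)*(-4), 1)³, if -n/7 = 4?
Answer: 304821217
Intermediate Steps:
n = -28 (n = -7*4 = -28)
K(x, r) = r + 2*x (K(x, r) = (r + x) + x = r + 2*x)
K(-n*(-3)*(-4), 1)³ = (1 + 2*(-(-28*(-3))*(-4)))³ = (1 + 2*(-84*(-4)))³ = (1 + 2*(-1*(-336)))³ = (1 + 2*336)³ = (1 + 672)³ = 673³ = 304821217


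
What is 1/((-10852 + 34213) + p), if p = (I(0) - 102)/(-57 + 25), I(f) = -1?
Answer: 32/747655 ≈ 4.2801e-5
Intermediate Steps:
p = 103/32 (p = (-1 - 102)/(-57 + 25) = -103/(-32) = -103*(-1/32) = 103/32 ≈ 3.2188)
1/((-10852 + 34213) + p) = 1/((-10852 + 34213) + 103/32) = 1/(23361 + 103/32) = 1/(747655/32) = 32/747655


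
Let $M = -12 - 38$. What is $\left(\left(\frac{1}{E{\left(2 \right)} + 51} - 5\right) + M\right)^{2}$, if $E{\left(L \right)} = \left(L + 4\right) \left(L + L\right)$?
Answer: $\frac{17007376}{5625} \approx 3023.5$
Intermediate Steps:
$E{\left(L \right)} = 2 L \left(4 + L\right)$ ($E{\left(L \right)} = \left(4 + L\right) 2 L = 2 L \left(4 + L\right)$)
$M = -50$
$\left(\left(\frac{1}{E{\left(2 \right)} + 51} - 5\right) + M\right)^{2} = \left(\left(\frac{1}{2 \cdot 2 \left(4 + 2\right) + 51} - 5\right) - 50\right)^{2} = \left(\left(\frac{1}{2 \cdot 2 \cdot 6 + 51} - 5\right) - 50\right)^{2} = \left(\left(\frac{1}{24 + 51} - 5\right) - 50\right)^{2} = \left(\left(\frac{1}{75} - 5\right) - 50\right)^{2} = \left(- \frac{374}{75} - 50\right)^{2} = \left(- \frac{4124}{75}\right)^{2} = \frac{17007376}{5625}$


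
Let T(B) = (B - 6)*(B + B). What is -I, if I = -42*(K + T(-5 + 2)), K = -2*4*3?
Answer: 1260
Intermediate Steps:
K = -24 (K = -8*3 = -24)
T(B) = 2*B*(-6 + B) (T(B) = (-6 + B)*(2*B) = 2*B*(-6 + B))
I = -1260 (I = -42*(-24 + 2*(-5 + 2)*(-6 + (-5 + 2))) = -42*(-24 + 2*(-3)*(-6 - 3)) = -42*(-24 + 2*(-3)*(-9)) = -42*(-24 + 54) = -42*30 = -1260)
-I = -1*(-1260) = 1260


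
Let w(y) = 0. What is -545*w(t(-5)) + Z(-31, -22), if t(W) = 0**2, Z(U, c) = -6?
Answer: -6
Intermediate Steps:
t(W) = 0
-545*w(t(-5)) + Z(-31, -22) = -545*0 - 6 = 0 - 6 = -6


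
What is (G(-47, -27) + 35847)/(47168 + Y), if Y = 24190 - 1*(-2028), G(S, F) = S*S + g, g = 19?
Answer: 38075/73386 ≈ 0.51883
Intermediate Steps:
G(S, F) = 19 + S**2 (G(S, F) = S*S + 19 = S**2 + 19 = 19 + S**2)
Y = 26218 (Y = 24190 + 2028 = 26218)
(G(-47, -27) + 35847)/(47168 + Y) = ((19 + (-47)**2) + 35847)/(47168 + 26218) = ((19 + 2209) + 35847)/73386 = (2228 + 35847)*(1/73386) = 38075*(1/73386) = 38075/73386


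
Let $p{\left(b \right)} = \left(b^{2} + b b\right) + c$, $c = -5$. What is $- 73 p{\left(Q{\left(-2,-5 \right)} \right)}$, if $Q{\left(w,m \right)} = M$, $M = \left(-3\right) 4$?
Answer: $-20659$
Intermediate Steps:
$M = -12$
$Q{\left(w,m \right)} = -12$
$p{\left(b \right)} = -5 + 2 b^{2}$ ($p{\left(b \right)} = \left(b^{2} + b b\right) - 5 = \left(b^{2} + b^{2}\right) - 5 = 2 b^{2} - 5 = -5 + 2 b^{2}$)
$- 73 p{\left(Q{\left(-2,-5 \right)} \right)} = - 73 \left(-5 + 2 \left(-12\right)^{2}\right) = - 73 \left(-5 + 2 \cdot 144\right) = - 73 \left(-5 + 288\right) = \left(-73\right) 283 = -20659$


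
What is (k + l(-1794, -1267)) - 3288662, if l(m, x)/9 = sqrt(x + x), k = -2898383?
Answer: -6187045 + 9*I*sqrt(2534) ≈ -6.187e+6 + 453.05*I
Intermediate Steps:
l(m, x) = 9*sqrt(2)*sqrt(x) (l(m, x) = 9*sqrt(x + x) = 9*sqrt(2*x) = 9*(sqrt(2)*sqrt(x)) = 9*sqrt(2)*sqrt(x))
(k + l(-1794, -1267)) - 3288662 = (-2898383 + 9*sqrt(2)*sqrt(-1267)) - 3288662 = (-2898383 + 9*sqrt(2)*(I*sqrt(1267))) - 3288662 = (-2898383 + 9*I*sqrt(2534)) - 3288662 = -6187045 + 9*I*sqrt(2534)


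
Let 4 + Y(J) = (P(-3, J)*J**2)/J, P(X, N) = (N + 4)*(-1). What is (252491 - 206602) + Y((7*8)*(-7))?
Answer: -106211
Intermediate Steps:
P(X, N) = -4 - N (P(X, N) = (4 + N)*(-1) = -4 - N)
Y(J) = -4 + J*(-4 - J) (Y(J) = -4 + ((-4 - J)*J**2)/J = -4 + (J**2*(-4 - J))/J = -4 + J*(-4 - J))
(252491 - 206602) + Y((7*8)*(-7)) = (252491 - 206602) + (-4 - (7*8)*(-7)*(4 + (7*8)*(-7))) = 45889 + (-4 - 56*(-7)*(4 + 56*(-7))) = 45889 + (-4 - 1*(-392)*(4 - 392)) = 45889 + (-4 - 1*(-392)*(-388)) = 45889 + (-4 - 152096) = 45889 - 152100 = -106211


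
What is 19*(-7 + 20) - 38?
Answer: 209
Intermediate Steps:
19*(-7 + 20) - 38 = 19*13 - 38 = 247 - 38 = 209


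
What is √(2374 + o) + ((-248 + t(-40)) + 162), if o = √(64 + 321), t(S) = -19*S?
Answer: 674 + √(2374 + √385) ≈ 722.92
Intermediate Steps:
o = √385 ≈ 19.621
√(2374 + o) + ((-248 + t(-40)) + 162) = √(2374 + √385) + ((-248 - 19*(-40)) + 162) = √(2374 + √385) + ((-248 + 760) + 162) = √(2374 + √385) + (512 + 162) = √(2374 + √385) + 674 = 674 + √(2374 + √385)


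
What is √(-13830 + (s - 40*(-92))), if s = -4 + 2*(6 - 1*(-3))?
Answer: 2*I*√2534 ≈ 100.68*I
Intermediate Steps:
s = 14 (s = -4 + 2*(6 + 3) = -4 + 2*9 = -4 + 18 = 14)
√(-13830 + (s - 40*(-92))) = √(-13830 + (14 - 40*(-92))) = √(-13830 + (14 + 3680)) = √(-13830 + 3694) = √(-10136) = 2*I*√2534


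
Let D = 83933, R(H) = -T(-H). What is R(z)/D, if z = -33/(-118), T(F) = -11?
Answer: 11/83933 ≈ 0.00013106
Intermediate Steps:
z = 33/118 (z = -33*(-1/118) = 33/118 ≈ 0.27966)
R(H) = 11 (R(H) = -1*(-11) = 11)
R(z)/D = 11/83933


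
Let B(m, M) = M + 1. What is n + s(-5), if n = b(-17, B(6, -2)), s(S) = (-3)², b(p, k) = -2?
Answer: 7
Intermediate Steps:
B(m, M) = 1 + M
s(S) = 9
n = -2
n + s(-5) = -2 + 9 = 7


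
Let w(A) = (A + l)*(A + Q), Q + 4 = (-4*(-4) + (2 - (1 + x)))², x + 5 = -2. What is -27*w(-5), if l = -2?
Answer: 107163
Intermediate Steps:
x = -7 (x = -5 - 2 = -7)
Q = 572 (Q = -4 + (-4*(-4) + (2 - (1 - 7)))² = -4 + (16 + (2 - 1*(-6)))² = -4 + (16 + (2 + 6))² = -4 + (16 + 8)² = -4 + 24² = -4 + 576 = 572)
w(A) = (-2 + A)*(572 + A) (w(A) = (A - 2)*(A + 572) = (-2 + A)*(572 + A))
-27*w(-5) = -27*(-1144 + (-5)² + 570*(-5)) = -27*(-1144 + 25 - 2850) = -27*(-3969) = 107163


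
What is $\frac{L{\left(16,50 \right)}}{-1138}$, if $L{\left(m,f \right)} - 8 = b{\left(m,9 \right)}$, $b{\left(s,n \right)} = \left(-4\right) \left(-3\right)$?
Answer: $- \frac{10}{569} \approx -0.017575$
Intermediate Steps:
$b{\left(s,n \right)} = 12$
$L{\left(m,f \right)} = 20$ ($L{\left(m,f \right)} = 8 + 12 = 20$)
$\frac{L{\left(16,50 \right)}}{-1138} = \frac{20}{-1138} = 20 \left(- \frac{1}{1138}\right) = - \frac{10}{569}$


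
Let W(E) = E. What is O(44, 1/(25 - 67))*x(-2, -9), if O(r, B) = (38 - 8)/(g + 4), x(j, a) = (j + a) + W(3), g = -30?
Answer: 120/13 ≈ 9.2308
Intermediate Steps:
x(j, a) = 3 + a + j (x(j, a) = (j + a) + 3 = (a + j) + 3 = 3 + a + j)
O(r, B) = -15/13 (O(r, B) = (38 - 8)/(-30 + 4) = 30/(-26) = 30*(-1/26) = -15/13)
O(44, 1/(25 - 67))*x(-2, -9) = -15*(3 - 9 - 2)/13 = -15/13*(-8) = 120/13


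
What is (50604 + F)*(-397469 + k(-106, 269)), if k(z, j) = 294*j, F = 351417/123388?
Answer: -1988071888927527/123388 ≈ -1.6112e+10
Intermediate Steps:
F = 351417/123388 (F = 351417*(1/123388) = 351417/123388 ≈ 2.8481)
(50604 + F)*(-397469 + k(-106, 269)) = (50604 + 351417/123388)*(-397469 + 294*269) = 6244277769*(-397469 + 79086)/123388 = (6244277769/123388)*(-318383) = -1988071888927527/123388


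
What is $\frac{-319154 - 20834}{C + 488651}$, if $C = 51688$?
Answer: $- \frac{339988}{540339} \approx -0.62921$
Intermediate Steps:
$\frac{-319154 - 20834}{C + 488651} = \frac{-319154 - 20834}{51688 + 488651} = - \frac{339988}{540339}$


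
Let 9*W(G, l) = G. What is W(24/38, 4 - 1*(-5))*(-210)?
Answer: -280/19 ≈ -14.737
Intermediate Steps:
W(G, l) = G/9
W(24/38, 4 - 1*(-5))*(-210) = ((24/38)/9)*(-210) = ((24*(1/38))/9)*(-210) = ((1/9)*(12/19))*(-210) = (4/57)*(-210) = -280/19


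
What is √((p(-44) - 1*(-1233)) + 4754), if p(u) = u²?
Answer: √7923 ≈ 89.011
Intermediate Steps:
√((p(-44) - 1*(-1233)) + 4754) = √(((-44)² - 1*(-1233)) + 4754) = √((1936 + 1233) + 4754) = √(3169 + 4754) = √7923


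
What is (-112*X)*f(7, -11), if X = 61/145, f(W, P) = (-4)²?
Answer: -109312/145 ≈ -753.88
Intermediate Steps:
f(W, P) = 16
X = 61/145 (X = 61*(1/145) = 61/145 ≈ 0.42069)
(-112*X)*f(7, -11) = -112*61/145*16 = -6832/145*16 = -109312/145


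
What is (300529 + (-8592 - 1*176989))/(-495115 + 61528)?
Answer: -38316/144529 ≈ -0.26511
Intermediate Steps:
(300529 + (-8592 - 1*176989))/(-495115 + 61528) = (300529 + (-8592 - 176989))/(-433587) = (300529 - 185581)*(-1/433587) = 114948*(-1/433587) = -38316/144529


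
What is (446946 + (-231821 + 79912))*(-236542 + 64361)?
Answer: -50799765697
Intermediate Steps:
(446946 + (-231821 + 79912))*(-236542 + 64361) = (446946 - 151909)*(-172181) = 295037*(-172181) = -50799765697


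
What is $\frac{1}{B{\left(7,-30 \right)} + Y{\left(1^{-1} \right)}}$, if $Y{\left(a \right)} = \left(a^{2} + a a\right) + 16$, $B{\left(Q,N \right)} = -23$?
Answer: $- \frac{1}{5} \approx -0.2$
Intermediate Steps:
$Y{\left(a \right)} = 16 + 2 a^{2}$ ($Y{\left(a \right)} = \left(a^{2} + a^{2}\right) + 16 = 2 a^{2} + 16 = 16 + 2 a^{2}$)
$\frac{1}{B{\left(7,-30 \right)} + Y{\left(1^{-1} \right)}} = \frac{1}{-23 + \left(16 + 2 \left(1^{-1}\right)^{2}\right)} = \frac{1}{-23 + \left(16 + 2 \cdot 1^{2}\right)} = \frac{1}{-23 + \left(16 + 2 \cdot 1\right)} = \frac{1}{-23 + \left(16 + 2\right)} = \frac{1}{-23 + 18} = \frac{1}{-5} = - \frac{1}{5}$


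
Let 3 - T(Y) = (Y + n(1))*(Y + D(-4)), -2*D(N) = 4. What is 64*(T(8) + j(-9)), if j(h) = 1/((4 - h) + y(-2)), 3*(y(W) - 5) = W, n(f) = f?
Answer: -42384/13 ≈ -3260.3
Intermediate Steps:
D(N) = -2 (D(N) = -½*4 = -2)
y(W) = 5 + W/3
j(h) = 1/(25/3 - h) (j(h) = 1/((4 - h) + (5 + (⅓)*(-2))) = 1/((4 - h) + (5 - ⅔)) = 1/((4 - h) + 13/3) = 1/(25/3 - h))
T(Y) = 3 - (1 + Y)*(-2 + Y) (T(Y) = 3 - (Y + 1)*(Y - 2) = 3 - (1 + Y)*(-2 + Y))
64*(T(8) + j(-9)) = 64*((5 + 8 - 1*8²) - 3/(-25 + 3*(-9))) = 64*((5 + 8 - 1*64) - 3/(-25 - 27)) = 64*((5 + 8 - 64) - 3/(-52)) = 64*(-51 - 3*(-1/52)) = 64*(-51 + 3/52) = 64*(-2649/52) = -42384/13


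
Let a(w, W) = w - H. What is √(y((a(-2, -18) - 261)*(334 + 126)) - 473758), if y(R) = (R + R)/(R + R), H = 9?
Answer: I*√473757 ≈ 688.3*I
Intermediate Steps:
a(w, W) = -9 + w (a(w, W) = w - 1*9 = w - 9 = -9 + w)
y(R) = 1 (y(R) = (2*R)/((2*R)) = (2*R)*(1/(2*R)) = 1)
√(y((a(-2, -18) - 261)*(334 + 126)) - 473758) = √(1 - 473758) = √(-473757) = I*√473757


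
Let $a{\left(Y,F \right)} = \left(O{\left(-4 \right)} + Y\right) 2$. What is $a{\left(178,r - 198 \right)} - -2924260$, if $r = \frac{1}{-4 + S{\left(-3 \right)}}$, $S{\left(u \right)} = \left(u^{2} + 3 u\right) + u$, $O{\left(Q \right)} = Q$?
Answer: $2924608$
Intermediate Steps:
$S{\left(u \right)} = u^{2} + 4 u$
$r = - \frac{1}{7}$ ($r = \frac{1}{-4 - 3 \left(4 - 3\right)} = \frac{1}{-4 - 3} = \frac{1}{-7} = - \frac{1}{7} \approx -0.14286$)
$a{\left(Y,F \right)} = -8 + 2 Y$ ($a{\left(Y,F \right)} = \left(-4 + Y\right) 2 = -8 + 2 Y$)
$a{\left(178,r - 198 \right)} - -2924260 = \left(-8 + 2 \cdot 178\right) - -2924260 = \left(-8 + 356\right) + 2924260 = 348 + 2924260 = 2924608$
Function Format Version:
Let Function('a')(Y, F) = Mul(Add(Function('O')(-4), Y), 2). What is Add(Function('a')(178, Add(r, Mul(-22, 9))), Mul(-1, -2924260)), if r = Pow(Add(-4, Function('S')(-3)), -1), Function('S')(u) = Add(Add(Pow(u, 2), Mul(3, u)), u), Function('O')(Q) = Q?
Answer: 2924608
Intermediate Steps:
Function('S')(u) = Add(Pow(u, 2), Mul(4, u))
r = Rational(-1, 7) (r = Pow(Add(-4, Mul(-3, Add(4, -3))), -1) = Pow(Add(-4, Mul(-3, 1)), -1) = Pow(Add(-4, -3), -1) = Pow(-7, -1) = Rational(-1, 7) ≈ -0.14286)
Function('a')(Y, F) = Add(-8, Mul(2, Y)) (Function('a')(Y, F) = Mul(Add(-4, Y), 2) = Add(-8, Mul(2, Y)))
Add(Function('a')(178, Add(r, Mul(-22, 9))), Mul(-1, -2924260)) = Add(Add(-8, Mul(2, 178)), Mul(-1, -2924260)) = Add(Add(-8, 356), 2924260) = Add(348, 2924260) = 2924608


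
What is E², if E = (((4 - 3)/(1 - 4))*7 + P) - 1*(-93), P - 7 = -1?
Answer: 84100/9 ≈ 9344.4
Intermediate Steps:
P = 6 (P = 7 - 1 = 6)
E = 290/3 (E = (((4 - 3)/(1 - 4))*7 + 6) - 1*(-93) = ((1/(-3))*7 + 6) + 93 = ((1*(-⅓))*7 + 6) + 93 = (-⅓*7 + 6) + 93 = (-7/3 + 6) + 93 = 11/3 + 93 = 290/3 ≈ 96.667)
E² = (290/3)² = 84100/9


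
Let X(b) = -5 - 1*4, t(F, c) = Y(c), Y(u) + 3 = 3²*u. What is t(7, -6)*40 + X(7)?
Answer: -2289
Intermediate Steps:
Y(u) = -3 + 9*u (Y(u) = -3 + 3²*u = -3 + 9*u)
t(F, c) = -3 + 9*c
X(b) = -9 (X(b) = -5 - 4 = -9)
t(7, -6)*40 + X(7) = (-3 + 9*(-6))*40 - 9 = (-3 - 54)*40 - 9 = -57*40 - 9 = -2280 - 9 = -2289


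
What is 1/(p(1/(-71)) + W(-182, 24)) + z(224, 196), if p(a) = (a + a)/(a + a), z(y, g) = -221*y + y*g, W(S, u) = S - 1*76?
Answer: -1439201/257 ≈ -5600.0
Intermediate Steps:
W(S, u) = -76 + S (W(S, u) = S - 76 = -76 + S)
z(y, g) = -221*y + g*y
p(a) = 1 (p(a) = (2*a)/((2*a)) = (2*a)*(1/(2*a)) = 1)
1/(p(1/(-71)) + W(-182, 24)) + z(224, 196) = 1/(1 + (-76 - 182)) + 224*(-221 + 196) = 1/(1 - 258) + 224*(-25) = 1/(-257) - 5600 = -1/257 - 5600 = -1439201/257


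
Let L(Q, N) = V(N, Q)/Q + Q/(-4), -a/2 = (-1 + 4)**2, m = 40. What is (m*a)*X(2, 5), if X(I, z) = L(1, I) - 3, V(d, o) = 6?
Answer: -1980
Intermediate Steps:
a = -18 (a = -2*(-1 + 4)**2 = -2*3**2 = -2*9 = -18)
L(Q, N) = 6/Q - Q/4 (L(Q, N) = 6/Q + Q/(-4) = 6/Q + Q*(-1/4) = 6/Q - Q/4)
X(I, z) = 11/4 (X(I, z) = (6/1 - 1/4*1) - 3 = (6*1 - 1/4) - 3 = (6 - 1/4) - 3 = 23/4 - 3 = 11/4)
(m*a)*X(2, 5) = (40*(-18))*(11/4) = -720*11/4 = -1980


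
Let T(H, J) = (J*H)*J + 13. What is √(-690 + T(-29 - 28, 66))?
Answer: 7*I*√5081 ≈ 498.97*I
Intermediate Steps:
T(H, J) = 13 + H*J² (T(H, J) = (H*J)*J + 13 = H*J² + 13 = 13 + H*J²)
√(-690 + T(-29 - 28, 66)) = √(-690 + (13 + (-29 - 28)*66²)) = √(-690 + (13 - 57*4356)) = √(-690 + (13 - 248292)) = √(-690 - 248279) = √(-248969) = 7*I*√5081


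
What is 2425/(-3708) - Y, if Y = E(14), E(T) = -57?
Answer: 208931/3708 ≈ 56.346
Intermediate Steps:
Y = -57
2425/(-3708) - Y = 2425/(-3708) - 1*(-57) = 2425*(-1/3708) + 57 = -2425/3708 + 57 = 208931/3708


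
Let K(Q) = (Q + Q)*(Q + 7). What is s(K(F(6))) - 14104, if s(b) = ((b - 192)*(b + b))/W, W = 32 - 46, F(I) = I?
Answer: -93112/7 ≈ -13302.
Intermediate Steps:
W = -14
K(Q) = 2*Q*(7 + Q) (K(Q) = (2*Q)*(7 + Q) = 2*Q*(7 + Q))
s(b) = -b*(-192 + b)/7 (s(b) = ((b - 192)*(b + b))/(-14) = ((-192 + b)*(2*b))*(-1/14) = (2*b*(-192 + b))*(-1/14) = -b*(-192 + b)/7)
s(K(F(6))) - 14104 = (2*6*(7 + 6))*(192 - 2*6*(7 + 6))/7 - 14104 = (2*6*13)*(192 - 2*6*13)/7 - 14104 = (⅐)*156*(192 - 1*156) - 14104 = (⅐)*156*(192 - 156) - 14104 = (⅐)*156*36 - 14104 = 5616/7 - 14104 = -93112/7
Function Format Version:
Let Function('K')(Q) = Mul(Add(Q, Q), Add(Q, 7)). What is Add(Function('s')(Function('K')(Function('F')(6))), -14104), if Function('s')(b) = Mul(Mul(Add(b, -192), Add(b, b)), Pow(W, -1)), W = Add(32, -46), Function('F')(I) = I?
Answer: Rational(-93112, 7) ≈ -13302.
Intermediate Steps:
W = -14
Function('K')(Q) = Mul(2, Q, Add(7, Q)) (Function('K')(Q) = Mul(Mul(2, Q), Add(7, Q)) = Mul(2, Q, Add(7, Q)))
Function('s')(b) = Mul(Rational(-1, 7), b, Add(-192, b)) (Function('s')(b) = Mul(Mul(Add(b, -192), Add(b, b)), Pow(-14, -1)) = Mul(Mul(Add(-192, b), Mul(2, b)), Rational(-1, 14)) = Mul(Mul(2, b, Add(-192, b)), Rational(-1, 14)) = Mul(Rational(-1, 7), b, Add(-192, b)))
Add(Function('s')(Function('K')(Function('F')(6))), -14104) = Add(Mul(Rational(1, 7), Mul(2, 6, Add(7, 6)), Add(192, Mul(-1, Mul(2, 6, Add(7, 6))))), -14104) = Add(Mul(Rational(1, 7), Mul(2, 6, 13), Add(192, Mul(-1, Mul(2, 6, 13)))), -14104) = Add(Mul(Rational(1, 7), 156, Add(192, Mul(-1, 156))), -14104) = Add(Mul(Rational(1, 7), 156, Add(192, -156)), -14104) = Add(Mul(Rational(1, 7), 156, 36), -14104) = Add(Rational(5616, 7), -14104) = Rational(-93112, 7)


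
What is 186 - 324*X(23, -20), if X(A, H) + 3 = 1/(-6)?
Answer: 1212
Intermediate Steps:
X(A, H) = -19/6 (X(A, H) = -3 + 1/(-6) = -3 - ⅙ = -19/6)
186 - 324*X(23, -20) = 186 - 324*(-19/6) = 186 + 1026 = 1212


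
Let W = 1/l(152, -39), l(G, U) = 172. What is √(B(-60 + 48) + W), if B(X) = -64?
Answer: 3*I*√52589/86 ≈ 7.9996*I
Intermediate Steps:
W = 1/172 ≈ 0.0058140
√(B(-60 + 48) + W) = √(-64 + 1/172) = √(-11007/172) = 3*I*√52589/86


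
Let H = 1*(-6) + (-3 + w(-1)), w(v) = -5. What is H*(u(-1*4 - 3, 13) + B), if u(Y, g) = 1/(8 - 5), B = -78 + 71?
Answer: 280/3 ≈ 93.333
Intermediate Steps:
B = -7
u(Y, g) = ⅓ (u(Y, g) = 1/3 = ⅓)
H = -14 (H = 1*(-6) + (-3 - 5) = -6 - 8 = -14)
H*(u(-1*4 - 3, 13) + B) = -14*(⅓ - 7) = -14*(-20/3) = 280/3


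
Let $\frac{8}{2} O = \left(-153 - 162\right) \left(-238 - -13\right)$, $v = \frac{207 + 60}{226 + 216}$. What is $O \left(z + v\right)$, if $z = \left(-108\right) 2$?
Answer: $- \frac{6747654375}{1768} \approx -3.8165 \cdot 10^{6}$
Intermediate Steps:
$v = \frac{267}{442} \approx 0.60407$
$O = \frac{70875}{4}$ ($O = \frac{\left(-153 - 162\right) \left(-238 - -13\right)}{4} = \frac{\left(-315\right) \left(-238 + \left(-53 + 66\right)\right)}{4} = \frac{\left(-315\right) \left(-238 + 13\right)}{4} = \frac{\left(-315\right) \left(-225\right)}{4} = \frac{1}{4} \cdot 70875 = \frac{70875}{4} \approx 17719.0$)
$z = -216$
$O \left(z + v\right) = \frac{70875 \left(-216 + \frac{267}{442}\right)}{4} = \frac{70875}{4} \left(- \frac{95205}{442}\right) = - \frac{6747654375}{1768}$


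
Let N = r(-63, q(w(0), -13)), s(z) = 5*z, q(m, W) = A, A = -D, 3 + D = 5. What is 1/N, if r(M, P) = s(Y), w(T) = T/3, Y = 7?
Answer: 1/35 ≈ 0.028571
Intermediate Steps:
D = 2 (D = -3 + 5 = 2)
A = -2 (A = -1*2 = -2)
w(T) = T/3 (w(T) = T*(⅓) = T/3)
q(m, W) = -2
r(M, P) = 35 (r(M, P) = 5*7 = 35)
N = 35
1/N = 1/35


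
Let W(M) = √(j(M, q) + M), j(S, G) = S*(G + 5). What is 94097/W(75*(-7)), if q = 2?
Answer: -94097*I*√42/420 ≈ -1451.9*I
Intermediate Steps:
j(S, G) = S*(5 + G)
W(M) = 2*√2*√M (W(M) = √(M*(5 + 2) + M) = √(M*7 + M) = √(7*M + M) = √(8*M) = 2*√2*√M)
94097/W(75*(-7)) = 94097/((2*√2*√(75*(-7)))) = 94097/((2*√2*√(-525))) = 94097/((2*√2*(5*I*√21))) = 94097/((10*I*√42)) = 94097*(-I*√42/420) = -94097*I*√42/420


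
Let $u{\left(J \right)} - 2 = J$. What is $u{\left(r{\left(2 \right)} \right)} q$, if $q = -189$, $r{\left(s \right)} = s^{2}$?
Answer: $-1134$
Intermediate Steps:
$u{\left(J \right)} = 2 + J$
$u{\left(r{\left(2 \right)} \right)} q = \left(2 + 2^{2}\right) \left(-189\right) = \left(2 + 4\right) \left(-189\right) = 6 \left(-189\right) = -1134$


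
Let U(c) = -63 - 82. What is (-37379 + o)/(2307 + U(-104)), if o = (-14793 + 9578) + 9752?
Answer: -16421/1081 ≈ -15.191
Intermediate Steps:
U(c) = -145
o = 4537 (o = -5215 + 9752 = 4537)
(-37379 + o)/(2307 + U(-104)) = (-37379 + 4537)/(2307 - 145) = -32842/2162 = -32842*1/2162 = -16421/1081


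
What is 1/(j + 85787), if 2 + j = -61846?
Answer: 1/23939 ≈ 4.1773e-5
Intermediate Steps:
j = -61848 (j = -2 - 61846 = -61848)
1/(j + 85787) = 1/(-61848 + 85787) = 1/23939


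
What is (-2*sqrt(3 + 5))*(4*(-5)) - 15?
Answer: -15 + 80*sqrt(2) ≈ 98.137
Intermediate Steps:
(-2*sqrt(3 + 5))*(4*(-5)) - 15 = -4*sqrt(2)*(-20) - 15 = 80*sqrt(2) - 15 = -15 + 80*sqrt(2)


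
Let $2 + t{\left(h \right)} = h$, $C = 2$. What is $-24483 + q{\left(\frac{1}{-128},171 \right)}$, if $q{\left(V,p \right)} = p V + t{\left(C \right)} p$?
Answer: $- \frac{3133995}{128} \approx -24484.0$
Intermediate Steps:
$t{\left(h \right)} = -2 + h$
$q{\left(V,p \right)} = V p$ ($q{\left(V,p \right)} = p V + \left(-2 + 2\right) p = V p + 0 p = V p + 0 = V p$)
$-24483 + q{\left(\frac{1}{-128},171 \right)} = -24483 + \frac{1}{-128} \cdot 171 = -24483 - \frac{171}{128} = - \frac{3133995}{128}$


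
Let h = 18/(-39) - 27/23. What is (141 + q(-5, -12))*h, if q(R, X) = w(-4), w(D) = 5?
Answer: -71394/299 ≈ -238.78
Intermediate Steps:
q(R, X) = 5
h = -489/299 (h = 18*(-1/39) - 27*1/23 = -6/13 - 27/23 = -489/299 ≈ -1.6355)
(141 + q(-5, -12))*h = (141 + 5)*(-489/299) = 146*(-489/299) = -71394/299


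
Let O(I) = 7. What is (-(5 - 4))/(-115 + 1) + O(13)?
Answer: 799/114 ≈ 7.0088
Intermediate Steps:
(-(5 - 4))/(-115 + 1) + O(13) = (-(5 - 4))/(-115 + 1) + 7 = -1*1/(-114) + 7 = -1*(-1/114) + 7 = 1/114 + 7 = 799/114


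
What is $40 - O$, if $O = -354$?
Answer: $394$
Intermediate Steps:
$40 - O = 40 - -354 = 40 + 354 = 394$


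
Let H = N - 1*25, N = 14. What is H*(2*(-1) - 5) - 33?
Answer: 44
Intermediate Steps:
H = -11 (H = 14 - 1*25 = 14 - 25 = -11)
H*(2*(-1) - 5) - 33 = -11*(2*(-1) - 5) - 33 = -11*(-2 - 5) - 33 = -11*(-7) - 33 = 77 - 33 = 44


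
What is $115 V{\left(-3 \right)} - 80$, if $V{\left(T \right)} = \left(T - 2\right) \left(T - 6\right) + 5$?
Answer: $5670$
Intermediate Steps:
$V{\left(T \right)} = 5 + \left(-6 + T\right) \left(-2 + T\right)$ ($V{\left(T \right)} = \left(-2 + T\right) \left(-6 + T\right) + 5 = \left(-6 + T\right) \left(-2 + T\right) + 5 = 5 + \left(-6 + T\right) \left(-2 + T\right)$)
$115 V{\left(-3 \right)} - 80 = 115 \left(17 + \left(-3\right)^{2} - -24\right) - 80 = 115 \left(17 + 9 + 24\right) - 80 = 115 \cdot 50 - 80 = 5750 - 80 = 5670$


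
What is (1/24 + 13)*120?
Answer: 1565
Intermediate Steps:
(1/24 + 13)*120 = (313/24)*120 = 1565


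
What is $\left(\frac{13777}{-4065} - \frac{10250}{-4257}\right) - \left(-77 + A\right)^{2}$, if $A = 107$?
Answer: $- \frac{5197072313}{5768235} \approx -900.98$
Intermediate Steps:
$\left(\frac{13777}{-4065} - \frac{10250}{-4257}\right) - \left(-77 + A\right)^{2} = \left(\frac{13777}{-4065} - \frac{10250}{-4257}\right) - \left(-77 + 107\right)^{2} = \left(13777 \left(- \frac{1}{4065}\right) - - \frac{10250}{4257}\right) - 30^{2} = \left(- \frac{13777}{4065} + \frac{10250}{4257}\right) - 900 = - \frac{5660813}{5768235} - 900 = - \frac{5197072313}{5768235}$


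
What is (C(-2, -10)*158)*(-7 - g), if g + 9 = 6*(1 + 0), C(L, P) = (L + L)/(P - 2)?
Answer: -632/3 ≈ -210.67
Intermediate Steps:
C(L, P) = 2*L/(-2 + P) (C(L, P) = (2*L)/(-2 + P) = 2*L/(-2 + P))
g = -3 (g = -9 + 6*(1 + 0) = -9 + 6*1 = -9 + 6 = -3)
(C(-2, -10)*158)*(-7 - g) = ((2*(-2)/(-2 - 10))*158)*(-7 - 1*(-3)) = ((2*(-2)/(-12))*158)*(-7 + 3) = ((2*(-2)*(-1/12))*158)*(-4) = ((⅓)*158)*(-4) = (158/3)*(-4) = -632/3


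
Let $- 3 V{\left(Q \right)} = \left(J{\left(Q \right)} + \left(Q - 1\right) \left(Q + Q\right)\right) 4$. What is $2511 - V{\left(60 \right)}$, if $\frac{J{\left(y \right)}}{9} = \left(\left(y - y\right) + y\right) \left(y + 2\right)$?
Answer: $56591$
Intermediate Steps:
$J{\left(y \right)} = 9 y \left(2 + y\right)$ ($J{\left(y \right)} = 9 \left(\left(y - y\right) + y\right) \left(y + 2\right) = 9 \left(0 + y\right) \left(2 + y\right) = 9 y \left(2 + y\right)$)
$V{\left(Q \right)} = - 12 Q \left(2 + Q\right) - \frac{8 Q \left(-1 + Q\right)}{3}$ ($V{\left(Q \right)} = - \frac{\left(9 Q \left(2 + Q\right) + \left(Q - 1\right) \left(Q + Q\right)\right) 4}{3} = - \frac{\left(9 Q \left(2 + Q\right) + \left(-1 + Q\right) 2 Q\right) 4}{3} = - \frac{\left(9 Q \left(2 + Q\right) + 2 Q \left(-1 + Q\right)\right) 4}{3} = - \frac{\left(2 Q \left(-1 + Q\right) + 9 Q \left(2 + Q\right)\right) 4}{3} = - \frac{8 Q \left(-1 + Q\right) + 36 Q \left(2 + Q\right)}{3} = - 12 Q \left(2 + Q\right) - \frac{8 Q \left(-1 + Q\right)}{3}$)
$2511 - V{\left(60 \right)} = 2511 - \frac{4}{3} \cdot 60 \left(-16 - 660\right) = 2511 - \frac{4}{3} \cdot 60 \left(-676\right) = 2511 - -54080 = 2511 + 54080 = 56591$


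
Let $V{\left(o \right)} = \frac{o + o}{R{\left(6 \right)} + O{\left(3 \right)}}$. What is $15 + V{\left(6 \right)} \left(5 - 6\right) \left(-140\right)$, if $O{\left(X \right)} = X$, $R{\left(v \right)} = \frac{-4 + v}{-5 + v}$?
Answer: $351$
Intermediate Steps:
$R{\left(v \right)} = \frac{-4 + v}{-5 + v}$
$V{\left(o \right)} = \frac{2 o}{5}$ ($V{\left(o \right)} = \frac{o + o}{\frac{-4 + 6}{-5 + 6} + 3} = \frac{2 o}{1^{-1} \cdot 2 + 3} = \frac{2 o}{1 \cdot 2 + 3} = \frac{2 o}{2 + 3} = \frac{2 o}{5}$)
$15 + V{\left(6 \right)} \left(5 - 6\right) \left(-140\right) = 15 + \frac{2}{5} \cdot 6 \left(5 - 6\right) \left(-140\right) = 15 + \frac{12}{5} \left(-1\right) \left(-140\right) = 15 - -336 = 15 + 336 = 351$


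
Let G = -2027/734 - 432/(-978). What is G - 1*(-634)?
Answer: 75575475/119642 ≈ 631.68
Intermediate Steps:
G = -277553/119642 (G = -2027*1/734 - 432*(-1/978) = -2027/734 + 72/163 = -277553/119642 ≈ -2.3199)
G - 1*(-634) = -277553/119642 - 1*(-634) = -277553/119642 + 634 = 75575475/119642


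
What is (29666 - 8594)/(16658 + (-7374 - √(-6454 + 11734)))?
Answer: 1111548/489701 + 5268*√330/5386711 ≈ 2.2876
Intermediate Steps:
(29666 - 8594)/(16658 + (-7374 - √(-6454 + 11734))) = 21072/(16658 + (-7374 - √5280)) = 21072/(16658 + (-7374 - 4*√330)) = 21072/(9284 - 4*√330)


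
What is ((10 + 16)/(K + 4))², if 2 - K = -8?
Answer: 169/49 ≈ 3.4490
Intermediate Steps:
K = 10 (K = 2 - 1*(-8) = 2 + 8 = 10)
((10 + 16)/(K + 4))² = ((10 + 16)/(10 + 4))² = (26/14)² = (26*(1/14))² = (13/7)² = 169/49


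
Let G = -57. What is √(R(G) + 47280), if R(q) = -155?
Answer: 5*√1885 ≈ 217.08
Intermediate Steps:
√(R(G) + 47280) = √(-155 + 47280) = √47125 = 5*√1885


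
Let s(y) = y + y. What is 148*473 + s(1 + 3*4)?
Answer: 70030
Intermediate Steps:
s(y) = 2*y
148*473 + s(1 + 3*4) = 148*473 + 2*(1 + 3*4) = 70004 + 2*(1 + 12) = 70004 + 2*13 = 70004 + 26 = 70030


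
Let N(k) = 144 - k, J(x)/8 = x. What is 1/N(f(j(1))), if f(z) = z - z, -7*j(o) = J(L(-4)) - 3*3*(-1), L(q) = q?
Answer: 1/144 ≈ 0.0069444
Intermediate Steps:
J(x) = 8*x
j(o) = 23/7 (j(o) = -(8*(-4) - 3*3*(-1))/7 = -(-32 - 9*(-1))/7 = -(-32 + 9)/7 = -⅐*(-23) = 23/7)
f(z) = 0
1/N(f(j(1))) = 1/(144 - 1*0) = 1/(144 + 0) = 1/144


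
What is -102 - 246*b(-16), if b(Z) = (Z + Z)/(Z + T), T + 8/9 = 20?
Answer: 16998/7 ≈ 2428.3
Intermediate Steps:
T = 172/9 (T = -8/9 + 20 = 172/9 ≈ 19.111)
b(Z) = 2*Z/(172/9 + Z) (b(Z) = (Z + Z)/(Z + 172/9) = (2*Z)/(172/9 + Z) = 2*Z/(172/9 + Z))
-102 - 246*b(-16) = -102 - 4428*(-16)/(172 + 9*(-16)) = -102 - 4428*(-16)/(172 - 144) = -102 - 4428*(-16)/28 = -102 - 246*(-72/7) = -102 + 17712/7 = 16998/7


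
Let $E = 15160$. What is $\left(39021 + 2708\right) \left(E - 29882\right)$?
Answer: $-614334338$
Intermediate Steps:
$\left(39021 + 2708\right) \left(E - 29882\right) = \left(39021 + 2708\right) \left(15160 - 29882\right) = 41729 \left(-14722\right) = -614334338$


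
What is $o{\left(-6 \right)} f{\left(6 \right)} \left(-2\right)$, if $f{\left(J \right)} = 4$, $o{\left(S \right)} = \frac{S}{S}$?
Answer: $-8$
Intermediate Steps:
$o{\left(S \right)} = 1$
$o{\left(-6 \right)} f{\left(6 \right)} \left(-2\right) = 1 \cdot 4 \left(-2\right) = 4 \left(-2\right) = -8$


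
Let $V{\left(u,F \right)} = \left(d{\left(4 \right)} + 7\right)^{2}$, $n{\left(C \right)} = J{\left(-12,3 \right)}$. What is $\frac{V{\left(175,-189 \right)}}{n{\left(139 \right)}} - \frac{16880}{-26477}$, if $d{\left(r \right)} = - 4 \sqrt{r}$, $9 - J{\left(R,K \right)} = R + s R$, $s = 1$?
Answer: $\frac{53047}{79431} \approx 0.66784$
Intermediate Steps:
$J{\left(R,K \right)} = 9 - 2 R$ ($J{\left(R,K \right)} = 9 - \left(R + 1 R\right) = 9 - \left(R + R\right) = 9 - 2 R$)
$n{\left(C \right)} = 33$ ($n{\left(C \right)} = 9 - -24 = 9 + 24 = 33$)
$V{\left(u,F \right)} = 1$ ($V{\left(u,F \right)} = \left(- 4 \sqrt{4} + 7\right)^{2} = \left(\left(-4\right) 2 + 7\right)^{2} = \left(-8 + 7\right)^{2} = \left(-1\right)^{2} = 1$)
$\frac{V{\left(175,-189 \right)}}{n{\left(139 \right)}} - \frac{16880}{-26477} = 1 \cdot \frac{1}{33} - \frac{16880}{-26477} = 1 \cdot \frac{1}{33} - - \frac{16880}{26477} = \frac{1}{33} + \frac{16880}{26477} = \frac{53047}{79431}$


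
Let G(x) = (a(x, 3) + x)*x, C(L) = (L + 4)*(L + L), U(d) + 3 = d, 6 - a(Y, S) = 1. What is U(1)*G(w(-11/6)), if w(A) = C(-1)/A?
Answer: -6552/121 ≈ -54.149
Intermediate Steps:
a(Y, S) = 5 (a(Y, S) = 6 - 1*1 = 6 - 1 = 5)
U(d) = -3 + d
C(L) = 2*L*(4 + L) (C(L) = (4 + L)*(2*L) = 2*L*(4 + L))
w(A) = -6/A (w(A) = (2*(-1)*(4 - 1))/A = (2*(-1)*3)/A = -6/A)
G(x) = x*(5 + x) (G(x) = (5 + x)*x = x*(5 + x))
U(1)*G(w(-11/6)) = (-3 + 1)*((-6/((-11/6)))*(5 - 6/((-11/6)))) = -2*(-6/((-11*⅙)))*(5 - 6/((-11*⅙))) = -2*(-6/(-11/6))*(5 - 6/(-11/6)) = -2*(-6*(-6/11))*(5 - 6*(-6/11)) = -72*(5 + 36/11)/11 = -72*91/(11*11) = -2*3276/121 = -6552/121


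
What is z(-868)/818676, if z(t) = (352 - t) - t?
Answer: 58/22741 ≈ 0.0025505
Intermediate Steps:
z(t) = 352 - 2*t
z(-868)/818676 = (352 - 2*(-868))/818676 = (352 + 1736)*(1/818676) = 2088*(1/818676) = 58/22741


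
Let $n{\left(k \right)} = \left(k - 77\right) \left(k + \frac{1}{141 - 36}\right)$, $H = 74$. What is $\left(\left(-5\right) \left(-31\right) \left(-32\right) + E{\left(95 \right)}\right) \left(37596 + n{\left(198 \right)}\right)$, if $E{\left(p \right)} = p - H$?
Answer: $- \frac{31922194249}{105} \approx -3.0402 \cdot 10^{8}$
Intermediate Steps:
$n{\left(k \right)} = \left(-77 + k\right) \left(\frac{1}{105} + k\right)$ ($n{\left(k \right)} = \left(-77 + k\right) \left(k + \frac{1}{105}\right) = \left(-77 + k\right) \left(\frac{1}{105} + k\right)$)
$E{\left(p \right)} = -74 + p$ ($E{\left(p \right)} = p - 74 = -74 + p$)
$\left(\left(-5\right) \left(-31\right) \left(-32\right) + E{\left(95 \right)}\right) \left(37596 + n{\left(198 \right)}\right) = \left(\left(-5\right) \left(-31\right) \left(-32\right) + \left(-74 + 95\right)\right) \left(37596 - \left(\frac{1600709}{105} - 39204\right)\right) = \left(155 \left(-32\right) + 21\right) \left(37596 - - \frac{2515711}{105}\right) = \left(-4960 + 21\right) \left(37596 + \frac{2515711}{105}\right) = \left(-4939\right) \frac{6463291}{105} = - \frac{31922194249}{105}$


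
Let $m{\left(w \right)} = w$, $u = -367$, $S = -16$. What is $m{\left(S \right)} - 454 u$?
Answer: $166602$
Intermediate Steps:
$m{\left(S \right)} - 454 u = -16 - -166618 = -16 + 166618 = 166602$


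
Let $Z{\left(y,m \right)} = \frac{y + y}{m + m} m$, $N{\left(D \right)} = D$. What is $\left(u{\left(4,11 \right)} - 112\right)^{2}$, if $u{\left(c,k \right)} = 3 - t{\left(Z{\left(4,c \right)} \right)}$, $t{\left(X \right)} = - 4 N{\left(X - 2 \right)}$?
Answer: $10201$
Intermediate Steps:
$Z{\left(y,m \right)} = y$ ($Z{\left(y,m \right)} = \frac{2 y}{2 m} m = 2 y \frac{1}{2 m} m = \frac{y}{m} m = y$)
$t{\left(X \right)} = 8 - 4 X$ ($t{\left(X \right)} = - 4 \left(X - 2\right) = - 4 \left(-2 + X\right) = 8 - 4 X$)
$u{\left(c,k \right)} = 11$ ($u{\left(c,k \right)} = 3 - \left(8 - 16\right) = 3 - -8 = 3 + 8 = 11$)
$\left(u{\left(4,11 \right)} - 112\right)^{2} = \left(11 - 112\right)^{2} = \left(-101\right)^{2} = 10201$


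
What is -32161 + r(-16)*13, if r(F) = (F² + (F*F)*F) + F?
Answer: -82289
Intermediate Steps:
r(F) = F + F² + F³ (r(F) = (F² + F²*F) + F = (F² + F³) + F = F + F² + F³)
-32161 + r(-16)*13 = -32161 - 16*(1 - 16 + (-16)²)*13 = -32161 - 16*(1 - 16 + 256)*13 = -32161 - 16*241*13 = -32161 - 3856*13 = -32161 - 50128 = -82289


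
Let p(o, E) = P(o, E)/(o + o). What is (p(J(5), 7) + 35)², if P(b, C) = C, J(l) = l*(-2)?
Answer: 480249/400 ≈ 1200.6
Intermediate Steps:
J(l) = -2*l
p(o, E) = E/(2*o) (p(o, E) = E/(o + o) = E/((2*o)) = E*(1/(2*o)) = E/(2*o))
(p(J(5), 7) + 35)² = ((½)*7/(-2*5) + 35)² = ((½)*7/(-10) + 35)² = ((½)*7*(-⅒) + 35)² = (-7/20 + 35)² = (693/20)² = 480249/400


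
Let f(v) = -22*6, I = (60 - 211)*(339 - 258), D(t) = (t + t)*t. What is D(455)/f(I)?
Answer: -207025/66 ≈ -3136.7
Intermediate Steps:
D(t) = 2*t² (D(t) = (2*t)*t = 2*t²)
I = -12231 (I = -151*81 = -12231)
f(v) = -132
D(455)/f(I) = (2*455²)/(-132) = (2*207025)*(-1/132) = 414050*(-1/132) = -207025/66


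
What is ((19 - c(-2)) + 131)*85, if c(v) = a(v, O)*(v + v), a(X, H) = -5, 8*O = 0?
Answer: 11050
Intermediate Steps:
O = 0 (O = (⅛)*0 = 0)
c(v) = -10*v (c(v) = -5*(v + v) = -10*v)
((19 - c(-2)) + 131)*85 = ((19 - (-10)*(-2)) + 131)*85 = ((19 - 1*20) + 131)*85 = ((19 - 20) + 131)*85 = (-1 + 131)*85 = 130*85 = 11050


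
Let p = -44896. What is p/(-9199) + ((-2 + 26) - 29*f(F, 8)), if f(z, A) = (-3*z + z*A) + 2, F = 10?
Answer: -13606420/9199 ≈ -1479.1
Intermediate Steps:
f(z, A) = 2 - 3*z + A*z (f(z, A) = (-3*z + A*z) + 2 = 2 - 3*z + A*z)
p/(-9199) + ((-2 + 26) - 29*f(F, 8)) = -44896/(-9199) + ((-2 + 26) - 29*(2 - 3*10 + 8*10)) = -44896*(-1/9199) + (24 - 29*(2 - 30 + 80)) = 44896/9199 + (24 - 29*52) = 44896/9199 + (24 - 1508) = 44896/9199 - 1484 = -13606420/9199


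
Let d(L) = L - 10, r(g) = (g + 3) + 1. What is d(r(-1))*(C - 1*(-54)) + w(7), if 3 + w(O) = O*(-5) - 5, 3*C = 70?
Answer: -1753/3 ≈ -584.33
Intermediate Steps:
C = 70/3 (C = (⅓)*70 = 70/3 ≈ 23.333)
w(O) = -8 - 5*O (w(O) = -3 + (O*(-5) - 5) = -3 + (-5*O - 5) = -3 + (-5 - 5*O) = -8 - 5*O)
r(g) = 4 + g (r(g) = (3 + g) + 1 = 4 + g)
d(L) = -10 + L
d(r(-1))*(C - 1*(-54)) + w(7) = (-10 + (4 - 1))*(70/3 - 1*(-54)) + (-8 - 5*7) = (-10 + 3)*(70/3 + 54) + (-8 - 35) = -7*232/3 - 43 = -1624/3 - 43 = -1753/3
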